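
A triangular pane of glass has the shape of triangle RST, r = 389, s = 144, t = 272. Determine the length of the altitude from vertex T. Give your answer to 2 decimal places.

Semiperimeter p = (389 + 144 + 272)/2 = 402.5.
Heron's formula: area = √(402.5·13.5·258.5·130.5) ≈ 13539.
The altitude from T has length 2·area/t ≈ 99.551.

99.55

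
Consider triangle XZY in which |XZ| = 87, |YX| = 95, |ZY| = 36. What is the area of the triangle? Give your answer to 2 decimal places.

area ≈ 1565.49

Semiperimeter s = (36 + 95 + 87)/2 = 109.
Heron's formula: area = √(109·73·14·22) ≈ 1565.5.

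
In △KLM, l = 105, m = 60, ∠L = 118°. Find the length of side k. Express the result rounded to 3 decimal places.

62.487

Law of sines: sin M = m·sin L/l ≈ 0.50454.
Since l ≥ m, only the acute value applies: ∠M ≈ 30.30°.
Then ∠K = 180° − ∠L − ∠M ≈ 31.70°.
Law of sines gives k = l·sin K/sin L ≈ 62.487.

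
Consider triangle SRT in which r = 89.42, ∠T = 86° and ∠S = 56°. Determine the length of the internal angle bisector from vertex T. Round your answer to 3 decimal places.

t_T ≈ 75.057

The third angle is ∠R = 180° − ∠T − ∠S = 38.00°.
Law of sines: s = r·sin S/sin R ≈ 120.41.
Law of sines: t = r·sin T/sin R ≈ 144.89.
The bisector from T has length 2·s·r·cos(∠T/2)/(s+r) ≈ 75.057.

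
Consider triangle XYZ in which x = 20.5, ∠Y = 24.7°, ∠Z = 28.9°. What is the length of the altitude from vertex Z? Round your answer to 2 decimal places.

h_Z ≈ 8.57

The third angle is ∠X = 180° − ∠Y − ∠Z = 126.40°.
Law of sines: y = x·sin Y/sin X ≈ 10.643.
Law of sines: z = x·sin Z/sin X ≈ 12.309.
Area = ½·x·y·sin Z ≈ 52.72.
The altitude from Z has length 2·area/z ≈ 8.5663.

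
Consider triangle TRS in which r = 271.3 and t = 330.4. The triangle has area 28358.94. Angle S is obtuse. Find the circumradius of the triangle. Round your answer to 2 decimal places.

From area = ½·t·r·sin S, we get sin S = 2·area/(t·r) ≈ 0.63275.
Taking the obtuse solution, ∠S ≈ 140.75°.
Law of cosines then gives s ≈ 567.09.
Circumradius = s/(2 sin S) ≈ 448.12.

448.12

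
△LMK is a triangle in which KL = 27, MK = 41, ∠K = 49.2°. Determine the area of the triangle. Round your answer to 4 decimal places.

Area = ½·MK·KL·sin K ≈ 419.

area ≈ 418.9968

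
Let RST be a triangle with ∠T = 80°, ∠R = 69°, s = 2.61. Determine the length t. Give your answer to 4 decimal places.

The third angle is ∠S = 180° − ∠T − ∠R = 31.00°.
Law of sines: t = s·sin T/sin S ≈ 4.9906.

4.9906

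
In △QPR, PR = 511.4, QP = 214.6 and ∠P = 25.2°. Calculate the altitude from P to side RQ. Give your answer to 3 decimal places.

h_P ≈ 141.547

By the law of cosines, RQ² = QP² + PR² − 2·QP·PR·cos P = 1.0898e+05, so RQ ≈ 330.12.
Area = ½·QP·PR·sin P ≈ 23364.
The altitude from P has length 2·area/RQ ≈ 141.55.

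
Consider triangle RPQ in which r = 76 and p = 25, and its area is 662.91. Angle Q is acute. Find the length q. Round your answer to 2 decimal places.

From area = ½·r·p·sin Q, we get sin Q = 2·area/(r·p) ≈ 0.69780.
Taking the acute solution, ∠Q ≈ 44.25°.
Law of cosines then gives q ≈ 60.655.

60.66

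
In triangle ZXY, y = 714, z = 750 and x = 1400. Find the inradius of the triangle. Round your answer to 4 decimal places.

r ≈ 104.6063

Semiperimeter s = (750 + 1400 + 714)/2 = 1432.
Heron's formula: area = √(1432·682·32·718) ≈ 1.498e+05.
Inradius = area/s = 1.498e+05/1432 ≈ 104.61.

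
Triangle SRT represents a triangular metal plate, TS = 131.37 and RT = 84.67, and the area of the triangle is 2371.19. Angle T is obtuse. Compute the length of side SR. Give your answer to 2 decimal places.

From area = ½·RT·TS·sin T, we get sin T = 2·area/(RT·TS) ≈ 0.42635.
Taking the obtuse solution, ∠T ≈ 154.76°.
Law of cosines then gives SR ≈ 211.07.

211.07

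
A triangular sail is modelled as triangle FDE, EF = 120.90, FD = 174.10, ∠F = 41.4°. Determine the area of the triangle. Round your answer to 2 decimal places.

6959.87

Area = ½·EF·FD·sin F ≈ 6959.9.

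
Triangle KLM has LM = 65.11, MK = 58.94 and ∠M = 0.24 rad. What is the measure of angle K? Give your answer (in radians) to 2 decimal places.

∠K ≈ 1.84 rad

By the law of cosines, KL² = LM² + MK² − 2·LM·MK·cos M = 258.05, so KL ≈ 16.064.
Law of cosines again: cos K = (MK² + KL² − LM²)/(2·MK·KL) ≈ -0.26792, so ∠K ≈ 1.842 rad.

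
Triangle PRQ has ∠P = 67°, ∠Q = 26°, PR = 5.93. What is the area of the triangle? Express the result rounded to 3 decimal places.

36.870

The third angle is ∠R = 180° − ∠Q − ∠P = 87.00°.
Law of sines: RQ = PR·sin P/sin Q ≈ 12.452.
Law of sines: QP = PR·sin R/sin Q ≈ 13.509.
Area = ½·PR·RQ·sin R ≈ 36.87.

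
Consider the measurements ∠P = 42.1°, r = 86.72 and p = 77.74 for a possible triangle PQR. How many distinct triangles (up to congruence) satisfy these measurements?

2

r·sin P = 86.72·sin(42.1°) ≈ 58.14.
Since r sin P < p < r (58.14 < 77.74 < 86.72), two triangles exist.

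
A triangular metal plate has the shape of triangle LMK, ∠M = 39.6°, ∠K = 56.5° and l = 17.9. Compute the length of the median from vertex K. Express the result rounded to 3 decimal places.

13.027

The third angle is ∠L = 180° − ∠M − ∠K = 83.90°.
Law of sines: m = l·sin M/sin L ≈ 11.475.
Law of sines: k = l·sin K/sin L ≈ 15.012.
Median from K: ½√(2·l² + 2·m² − k²) ≈ 13.027.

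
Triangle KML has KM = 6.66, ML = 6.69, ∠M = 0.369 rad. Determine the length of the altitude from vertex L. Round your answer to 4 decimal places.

h_L ≈ 2.4130

By the law of cosines, LK² = KM² + ML² − 2·KM·ML·cos M = 5.9991, so LK ≈ 2.4493.
Area = ½·KM·ML·sin M ≈ 8.0352.
The altitude from L has length 2·area/KM ≈ 2.413.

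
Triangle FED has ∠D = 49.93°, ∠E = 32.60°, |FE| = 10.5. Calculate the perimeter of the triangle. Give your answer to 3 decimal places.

perimeter ≈ 31.497

The third angle is ∠F = 180° − ∠E − ∠D = 97.47°.
Law of sines: |ED| = |FE|·sin F/sin D ≈ 13.604.
Law of sines: |DF| = |FE|·sin E/sin D ≈ 7.3924.
Semiperimeter s = (13.604+7.3924+10.5)/2 = 15.748.
Perimeter = 13.604 + 7.3924 + 10.5 = 31.497.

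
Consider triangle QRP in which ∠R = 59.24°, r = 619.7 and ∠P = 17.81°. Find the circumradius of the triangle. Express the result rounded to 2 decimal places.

360.58

The third angle is ∠Q = 180° − ∠R − ∠P = 102.95°.
Law of sines: q = r·sin Q/sin R ≈ 702.81.
Law of sines: p = r·sin P/sin R ≈ 220.57.
Circumradius = r/(2 sin R) ≈ 360.58.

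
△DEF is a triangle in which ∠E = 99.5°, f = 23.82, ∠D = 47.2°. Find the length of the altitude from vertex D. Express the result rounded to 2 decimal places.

23.49

The third angle is ∠F = 180° − ∠D − ∠E = 33.30°.
Law of sines: d = f·sin D/sin F ≈ 31.834.
Law of sines: e = f·sin E/sin F ≈ 42.791.
Area = ½·f·d·sin E ≈ 373.94.
The altitude from D has length 2·area/d ≈ 23.493.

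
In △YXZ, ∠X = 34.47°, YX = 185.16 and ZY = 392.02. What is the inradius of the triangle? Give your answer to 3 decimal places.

Law of sines: sin Z = YX·sin X/ZY ≈ 0.26732.
Since ZY ≥ YX, only the acute value applies: ∠Z ≈ 15.51°.
Then ∠Y = 180° − ∠X − ∠Z ≈ 130.02°.
Law of sines gives XZ = ZY·sin Y/sin X ≈ 530.4.
Area = ½·ZY·YX·sin Y ≈ 27792.
Semiperimeter s = (530.4+392.02+185.16)/2 = 553.79.
Inradius = area/s = 27792/553.79 ≈ 50.185.

50.185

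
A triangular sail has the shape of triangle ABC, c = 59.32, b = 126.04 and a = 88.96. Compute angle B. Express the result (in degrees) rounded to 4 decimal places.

∠B ≈ 114.9577°

By the law of cosines, cos B = (c² + a² − b²) / (2·c·a) ≈ -0.42195, so ∠B ≈ 114.96°.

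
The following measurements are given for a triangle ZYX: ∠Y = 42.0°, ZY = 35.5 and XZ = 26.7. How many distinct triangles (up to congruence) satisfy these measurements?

ZY·sin Y = 35.5·sin(42.0°) ≈ 23.75.
Since ZY sin Y < XZ < ZY (23.75 < 26.7 < 35.5), two triangles exist.

2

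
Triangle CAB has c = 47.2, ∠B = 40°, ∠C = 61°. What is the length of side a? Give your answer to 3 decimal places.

The third angle is ∠A = 180° − ∠B − ∠C = 79.00°.
Law of sines: a = c·sin A/sin C ≈ 52.975.

52.975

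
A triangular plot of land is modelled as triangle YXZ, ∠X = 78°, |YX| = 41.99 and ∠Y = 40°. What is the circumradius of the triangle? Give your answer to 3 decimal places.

R ≈ 23.778

The third angle is ∠Z = 180° − ∠Y − ∠X = 62.00°.
Law of sines: |XZ| = |YX|·sin Y/sin Z ≈ 30.569.
Law of sines: |ZY| = |YX|·sin X/sin Z ≈ 46.517.
Circumradius = |YX|/(2 sin Z) ≈ 23.778.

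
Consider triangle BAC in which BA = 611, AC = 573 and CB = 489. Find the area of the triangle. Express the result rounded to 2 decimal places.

area ≈ 131423.78

Semiperimeter s = (573 + 489 + 611)/2 = 836.5.
Heron's formula: area = √(836.5·263.5·347.5·225.5) ≈ 1.3142e+05.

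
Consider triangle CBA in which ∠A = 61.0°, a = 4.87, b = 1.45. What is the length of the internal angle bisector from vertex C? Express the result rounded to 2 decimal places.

Law of sines: sin B = b·sin A/a ≈ 0.26041.
Since a ≥ b, only the acute value applies: ∠B ≈ 15.09°.
Then ∠C = 180° − ∠A − ∠B ≈ 103.91°.
Law of sines gives c = a·sin C/sin A ≈ 5.4049.
The bisector from C has length 2·b·a·cos(∠C/2)/(b+a) ≈ 1.3772.

t_C ≈ 1.38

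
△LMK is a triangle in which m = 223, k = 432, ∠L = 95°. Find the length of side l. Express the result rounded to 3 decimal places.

By the law of cosines, l² = m² + k² − 2·m·k·cos L = 2.5315e+05, so l ≈ 503.14.

503.136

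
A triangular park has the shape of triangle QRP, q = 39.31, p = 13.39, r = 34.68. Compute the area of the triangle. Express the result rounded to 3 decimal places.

Semiperimeter s = (39.31 + 34.68 + 13.39)/2 = 43.69.
Heron's formula: area = √(43.69·4.38·9.01·30.3) ≈ 228.57.

area ≈ 228.566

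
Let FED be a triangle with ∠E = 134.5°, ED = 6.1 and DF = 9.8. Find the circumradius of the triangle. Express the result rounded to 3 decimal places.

R ≈ 6.870

Law of sines: sin F = ED·sin E/DF ≈ 0.44396.
Since DF ≥ ED, only the acute value applies: ∠F ≈ 26.36°.
Then ∠D = 180° − ∠E − ∠F ≈ 19.14°.
Law of sines gives FE = DF·sin D/sin E ≈ 4.5057.
Circumradius = DF/(2 sin E) ≈ 6.87.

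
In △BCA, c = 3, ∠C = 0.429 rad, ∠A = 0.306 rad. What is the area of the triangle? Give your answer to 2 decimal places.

The third angle is ∠B = π − ∠C − ∠A = 2.407 rad.
Law of sines: b = c·sin B/sin C ≈ 4.8364.
Law of sines: a = c·sin A/sin C ≈ 2.1727.
Area = ½·c·b·sin A ≈ 2.1854.

area ≈ 2.19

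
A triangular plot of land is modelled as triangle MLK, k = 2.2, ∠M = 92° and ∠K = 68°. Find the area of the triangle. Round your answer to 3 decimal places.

area ≈ 0.892

The third angle is ∠L = 180° − ∠K − ∠M = 20.00°.
Law of sines: m = k·sin M/sin K ≈ 2.3713.
Law of sines: l = k·sin L/sin K ≈ 0.81154.
Area = ½·k·m·sin L ≈ 0.89215.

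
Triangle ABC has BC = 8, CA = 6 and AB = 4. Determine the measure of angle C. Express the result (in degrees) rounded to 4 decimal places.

28.9550

By the law of cosines, cos C = (BC² + CA² − AB²) / (2·BC·CA) ≈ 0.87500, so ∠C ≈ 28.96°.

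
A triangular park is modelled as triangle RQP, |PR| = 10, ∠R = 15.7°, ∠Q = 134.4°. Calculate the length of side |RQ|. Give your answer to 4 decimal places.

The third angle is ∠P = 180° − ∠R − ∠Q = 29.90°.
Law of sines: |RQ| = |PR|·sin P/sin Q ≈ 6.977.

6.9770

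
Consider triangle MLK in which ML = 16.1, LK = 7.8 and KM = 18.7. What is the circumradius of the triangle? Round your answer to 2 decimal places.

By the law of cosines, cos M = (KM² + ML² − LK²) / (2·KM·ML) ≈ 0.91019, so ∠M ≈ 24.47°.
Circumradius = LK/(2 sin M) ≈ 9.4158.

R ≈ 9.42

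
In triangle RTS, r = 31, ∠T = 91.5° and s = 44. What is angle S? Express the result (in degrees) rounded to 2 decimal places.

By the law of cosines, t² = s² + r² − 2·s·r·cos T = 2968.4, so t ≈ 54.483.
Law of cosines again: cos S = (r² + t² − s²)/(2·r·t) ≈ 0.59012, so ∠S ≈ 53.83°.

∠S ≈ 53.83°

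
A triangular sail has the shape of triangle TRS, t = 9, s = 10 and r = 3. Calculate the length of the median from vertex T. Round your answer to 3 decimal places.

5.852

Median from T: ½√(2·r² + 2·s² − t²) ≈ 5.8523.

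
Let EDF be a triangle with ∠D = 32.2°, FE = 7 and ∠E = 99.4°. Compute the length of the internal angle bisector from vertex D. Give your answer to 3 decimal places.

t_D ≈ 10.737

The third angle is ∠F = 180° − ∠E − ∠D = 48.40°.
Law of sines: DF = FE·sin E/sin D ≈ 12.96.
Law of sines: ED = FE·sin F/sin D ≈ 9.8233.
The bisector from D has length 2·ED·DF·cos(∠D/2)/(ED+DF) ≈ 10.737.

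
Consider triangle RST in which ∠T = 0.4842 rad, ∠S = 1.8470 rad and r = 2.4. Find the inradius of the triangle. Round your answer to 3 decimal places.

0.499

The third angle is ∠R = π − ∠S − ∠T = 0.8104 rad.
Law of sines: s = r·sin S/sin R ≈ 3.1868.
Law of sines: t = r·sin T/sin R ≈ 1.5419.
Area = ½·r·s·sin T ≈ 1.7802.
Semiperimeter p = (2.4+3.1868+1.5419)/2 = 3.5644.
Inradius = area/p = 1.7802/3.5644 ≈ 0.49943.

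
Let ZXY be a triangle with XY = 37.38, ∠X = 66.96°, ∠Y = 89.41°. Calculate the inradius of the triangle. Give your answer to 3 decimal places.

The third angle is ∠Z = 180° − ∠X − ∠Y = 23.63°.
Law of sines: YZ = XY·sin X/sin Z ≈ 85.818.
Law of sines: ZX = XY·sin Y/sin Z ≈ 93.252.
Area = ½·XY·YZ·sin Y ≈ 1603.9.
Semiperimeter s = (37.38+85.818+93.252)/2 = 108.22.
Inradius = area/s = 1603.9/108.22 ≈ 14.82.

r ≈ 14.820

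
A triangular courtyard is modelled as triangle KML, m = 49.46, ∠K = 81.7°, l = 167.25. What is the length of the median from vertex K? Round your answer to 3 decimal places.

By the law of cosines, k² = m² + l² − 2·m·l·cos K = 28031, so k ≈ 167.42.
Median from K: ½√(2·m² + 2·l² − k²) ≈ 90.564.

90.564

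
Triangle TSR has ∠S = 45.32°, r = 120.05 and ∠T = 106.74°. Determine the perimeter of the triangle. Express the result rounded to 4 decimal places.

The third angle is ∠R = 180° − ∠T − ∠S = 27.94°.
Law of sines: t = r·sin T/sin R ≈ 245.36.
Law of sines: s = r·sin S/sin R ≈ 182.18.
Semiperimeter p = (245.36+182.18+120.05)/2 = 273.8.
Perimeter = 245.36 + 182.18 + 120.05 = 547.59.

perimeter ≈ 547.5921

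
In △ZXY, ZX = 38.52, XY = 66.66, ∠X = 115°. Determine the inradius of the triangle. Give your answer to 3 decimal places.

r ≈ 11.924

By the law of cosines, YZ² = ZX² + XY² − 2·ZX·XY·cos X = 8097.7, so YZ ≈ 89.987.
Area = ½·ZX·XY·sin X ≈ 1163.6.
Semiperimeter s = (66.66+89.987+38.52)/2 = 97.584.
Inradius = area/s = 1163.6/97.584 ≈ 11.924.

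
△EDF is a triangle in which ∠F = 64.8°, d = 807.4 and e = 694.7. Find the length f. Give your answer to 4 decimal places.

By the law of cosines, f² = e² + d² − 2·e·d·cos F = 6.5686e+05, so f ≈ 810.47.

810.4708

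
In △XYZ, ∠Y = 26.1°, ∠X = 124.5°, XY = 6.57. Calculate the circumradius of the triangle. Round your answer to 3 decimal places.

The third angle is ∠Z = 180° − ∠X − ∠Y = 29.40°.
Law of sines: YZ = XY·sin X/sin Z ≈ 11.03.
Law of sines: ZX = XY·sin Y/sin Z ≈ 5.8879.
Circumradius = XY/(2 sin Z) ≈ 6.6917.

6.692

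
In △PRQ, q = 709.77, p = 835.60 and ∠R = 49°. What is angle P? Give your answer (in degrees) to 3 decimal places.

75.630

By the law of cosines, r² = q² + p² − 2·q·p·cos R = 4.238e+05, so r ≈ 651.
Law of cosines again: cos P = (r² + q² − p²)/(2·r·q) ≈ 0.24818, so ∠P ≈ 75.63°.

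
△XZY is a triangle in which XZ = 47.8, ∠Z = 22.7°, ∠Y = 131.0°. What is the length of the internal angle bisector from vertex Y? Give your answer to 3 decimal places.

The third angle is ∠X = 180° − ∠Z − ∠Y = 26.30°.
Law of sines: ZY = XZ·sin X/sin Y ≈ 28.062.
Law of sines: YX = XZ·sin Z/sin Y ≈ 24.442.
The bisector from Y has length 2·ZY·YX·cos(∠Y/2)/(ZY+YX) ≈ 10.835.

10.835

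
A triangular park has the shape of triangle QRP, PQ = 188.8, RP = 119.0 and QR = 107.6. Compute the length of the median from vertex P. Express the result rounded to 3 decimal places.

m_P ≈ 148.354

Median from P: ½√(2·RP² + 2·PQ² − QR²) ≈ 148.35.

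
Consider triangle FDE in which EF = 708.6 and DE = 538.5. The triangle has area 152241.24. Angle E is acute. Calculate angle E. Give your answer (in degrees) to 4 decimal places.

From area = ½·DE·EF·sin E, we get sin E = 2·area/(DE·EF) ≈ 0.79795.
Taking the acute solution, ∠E ≈ 52.93°.

∠E ≈ 52.9347°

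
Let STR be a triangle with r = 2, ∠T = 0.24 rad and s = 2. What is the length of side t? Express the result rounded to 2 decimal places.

By the law of cosines, t² = r² + s² − 2·r·s·cos T = 0.2293, so t ≈ 0.47885.

0.48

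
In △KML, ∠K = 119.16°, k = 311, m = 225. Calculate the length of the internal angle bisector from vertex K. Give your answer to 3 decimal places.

84.021

Law of sines: sin M = m·sin K/k ≈ 0.63178.
Since k ≥ m, only the acute value applies: ∠M ≈ 39.18°.
Then ∠L = 180° − ∠K − ∠M ≈ 21.66°.
Law of sines gives l = k·sin L/sin K ≈ 131.44.
The bisector from K has length 2·m·l·cos(∠K/2)/(m+l) ≈ 84.021.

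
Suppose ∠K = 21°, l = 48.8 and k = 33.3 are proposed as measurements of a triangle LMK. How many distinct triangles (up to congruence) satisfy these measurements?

l·sin K = 48.8·sin(21°) ≈ 17.49.
Since l sin K < k < l (17.49 < 33.3 < 48.8), two triangles exist.

2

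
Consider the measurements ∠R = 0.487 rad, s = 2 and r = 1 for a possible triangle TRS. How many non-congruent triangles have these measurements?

2

s·sin R = 2·sin(0.487 rad) ≈ 0.936.
Since s sin R < r < s (0.936 < 1 < 2), two triangles exist.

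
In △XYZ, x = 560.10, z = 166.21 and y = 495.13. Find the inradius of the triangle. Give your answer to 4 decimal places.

r ≈ 65.2591

Semiperimeter s = (560.1 + 495.13 + 166.21)/2 = 610.72.
Heron's formula: area = √(610.72·50.62·115.59·444.51) ≈ 39855.
Inradius = area/s = 39855/610.72 ≈ 65.259.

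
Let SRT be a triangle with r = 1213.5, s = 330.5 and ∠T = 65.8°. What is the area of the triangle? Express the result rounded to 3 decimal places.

area ≈ 182908.245

Area = ½·s·r·sin T ≈ 1.8291e+05.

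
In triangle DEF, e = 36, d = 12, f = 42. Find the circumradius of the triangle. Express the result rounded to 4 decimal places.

By the law of cosines, cos D = (e² + f² − d²) / (2·e·f) ≈ 0.96429, so ∠D ≈ 15.36°.
Circumradius = d/(2 sin D) ≈ 22.653.

R ≈ 22.6531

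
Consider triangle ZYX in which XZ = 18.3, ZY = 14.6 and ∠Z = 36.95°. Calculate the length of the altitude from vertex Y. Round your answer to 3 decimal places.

h_Y ≈ 8.776

By the law of cosines, YX² = XZ² + ZY² − 2·XZ·ZY·cos Z = 121.01, so YX ≈ 11.
Area = ½·XZ·ZY·sin Z ≈ 80.303.
The altitude from Y has length 2·area/XZ ≈ 8.7763.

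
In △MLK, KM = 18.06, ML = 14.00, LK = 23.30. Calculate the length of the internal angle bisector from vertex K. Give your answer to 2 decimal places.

By the law of cosines, cos K = (LK² + KM² − ML²) / (2·LK·KM) ≈ 0.79973, so ∠K ≈ 36.90°.
The bisector from K has length 2·LK·KM·cos(∠K/2)/(LK+KM) ≈ 19.302.

19.30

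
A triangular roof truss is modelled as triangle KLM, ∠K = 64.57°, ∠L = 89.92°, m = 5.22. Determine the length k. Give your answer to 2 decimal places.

10.95

The third angle is ∠M = 180° − ∠K − ∠L = 25.51°.
Law of sines: k = m·sin K/sin M ≈ 10.946.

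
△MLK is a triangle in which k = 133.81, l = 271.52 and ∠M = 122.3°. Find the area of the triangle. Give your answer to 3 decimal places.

Area = ½·l·k·sin M ≈ 15355.

area ≈ 15355.065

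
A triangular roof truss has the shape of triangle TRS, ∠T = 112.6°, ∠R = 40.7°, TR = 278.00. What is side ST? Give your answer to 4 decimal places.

403.4625

The third angle is ∠S = 180° − ∠T − ∠R = 26.70°.
Law of sines: ST = TR·sin R/sin S ≈ 403.46.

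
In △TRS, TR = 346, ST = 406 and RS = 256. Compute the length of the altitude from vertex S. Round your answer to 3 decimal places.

Semiperimeter s = (256 + 406 + 346)/2 = 504.
Heron's formula: area = √(504·248·98·158) ≈ 43993.
The altitude from S has length 2·area/TR ≈ 254.29.

h_S ≈ 254.294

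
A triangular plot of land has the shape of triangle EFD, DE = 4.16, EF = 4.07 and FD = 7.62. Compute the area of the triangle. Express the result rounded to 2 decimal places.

area ≈ 5.92

Semiperimeter s = (7.62 + 4.16 + 4.07)/2 = 7.925.
Heron's formula: area = √(7.925·0.305·3.765·3.855) ≈ 5.923.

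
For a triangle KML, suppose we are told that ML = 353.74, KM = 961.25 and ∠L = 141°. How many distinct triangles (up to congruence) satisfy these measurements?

ML·sin L = 353.74·sin(141°) ≈ 222.6.
Since ∠L is not acute, a triangle exists only if KM > ML; here KM > ML, so there is exactly one triangle.

1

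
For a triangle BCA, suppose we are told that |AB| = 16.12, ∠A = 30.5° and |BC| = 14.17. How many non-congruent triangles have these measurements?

|AB|·sin A = 16.12·sin(30.5°) ≈ 8.182.
Since |AB| sin A < |BC| < |AB| (8.182 < 14.17 < 16.12), two triangles exist.

2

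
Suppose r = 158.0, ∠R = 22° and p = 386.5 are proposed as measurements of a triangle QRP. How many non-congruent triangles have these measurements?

p·sin R = 386.5·sin(22°) ≈ 144.8.
Since p sin R < r < p (144.8 < 158.0 < 386.5), two triangles exist.

2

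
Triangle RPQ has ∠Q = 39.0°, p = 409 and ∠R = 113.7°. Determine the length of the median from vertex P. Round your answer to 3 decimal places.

670.089

The third angle is ∠P = 180° − ∠Q − ∠R = 27.30°.
Law of sines: r = p·sin R/sin P ≈ 816.54.
Law of sines: q = p·sin Q/sin P ≈ 561.2.
Median from P: ½√(2·q² + 2·r² − p²) ≈ 670.09.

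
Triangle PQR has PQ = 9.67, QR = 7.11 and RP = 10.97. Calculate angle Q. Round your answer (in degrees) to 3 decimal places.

80.067

By the law of cosines, cos Q = (PQ² + QR² − RP²) / (2·PQ·QR) ≈ 0.17250, so ∠Q ≈ 80.07°.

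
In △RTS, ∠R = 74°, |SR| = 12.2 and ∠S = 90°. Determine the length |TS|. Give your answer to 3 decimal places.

The third angle is ∠T = 180° − ∠S − ∠R = 16.00°.
Law of sines: |TS| = |SR|·sin R/sin T ≈ 42.546.

42.546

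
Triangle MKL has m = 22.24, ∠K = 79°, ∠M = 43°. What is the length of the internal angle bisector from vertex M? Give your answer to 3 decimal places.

27.609

The third angle is ∠L = 180° − ∠M − ∠K = 58.00°.
Law of sines: k = m·sin K/sin M ≈ 32.011.
Law of sines: l = m·sin L/sin M ≈ 27.655.
The bisector from M has length 2·k·l·cos(∠M/2)/(k+l) ≈ 27.609.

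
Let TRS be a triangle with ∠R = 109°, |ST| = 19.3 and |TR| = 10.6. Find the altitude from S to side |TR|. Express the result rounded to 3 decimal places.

Law of sines: sin S = |TR|·sin R/|ST| ≈ 0.51930.
Since |ST| ≥ |TR|, only the acute value applies: ∠S ≈ 31.29°.
Then ∠T = 180° − ∠R − ∠S ≈ 39.71°.
Law of sines gives |RS| = |ST|·sin T/sin R ≈ 13.043.
Area = ½·|ST|·|TR|·sin T ≈ 65.36.
The altitude from S has length 2·area/|TR| ≈ 12.332.

h_S ≈ 12.332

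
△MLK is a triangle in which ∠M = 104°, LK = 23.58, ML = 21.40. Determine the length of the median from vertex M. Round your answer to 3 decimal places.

10.390

Law of sines: sin K = ML·sin M/LK ≈ 0.88059.
Since LK ≥ ML, only the acute value applies: ∠K ≈ 61.71°.
Then ∠L = 180° − ∠M − ∠K ≈ 14.29°.
Law of sines gives KM = LK·sin L/sin M ≈ 5.9969.
Median from M: ½√(2·KM² + 2·ML² − LK²) ≈ 10.39.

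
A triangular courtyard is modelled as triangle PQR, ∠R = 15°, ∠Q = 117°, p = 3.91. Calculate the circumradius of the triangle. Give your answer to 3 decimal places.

The third angle is ∠P = 180° − ∠Q − ∠R = 48.00°.
Law of sines: q = p·sin Q/sin P ≈ 4.688.
Law of sines: r = p·sin R/sin P ≈ 1.3618.
Circumradius = p/(2 sin P) ≈ 2.6307.

2.631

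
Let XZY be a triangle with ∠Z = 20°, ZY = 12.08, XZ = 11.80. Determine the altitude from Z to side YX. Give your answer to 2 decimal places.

By the law of cosines, YX² = XZ² + ZY² − 2·XZ·ZY·cos Z = 17.271, so YX ≈ 4.1559.
Area = ½·XZ·ZY·sin Z ≈ 24.376.
The altitude from Z has length 2·area/YX ≈ 11.731.

h_Z ≈ 11.73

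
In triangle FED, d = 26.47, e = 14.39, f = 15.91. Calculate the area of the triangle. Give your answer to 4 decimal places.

area ≈ 97.4172

Semiperimeter s = (15.91 + 14.39 + 26.47)/2 = 28.385.
Heron's formula: area = √(28.385·12.475·13.995·1.915) ≈ 97.417.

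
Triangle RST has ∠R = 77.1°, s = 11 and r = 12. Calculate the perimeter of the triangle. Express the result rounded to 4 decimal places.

perimeter ≈ 30.8438

Law of sines: sin S = s·sin R/r ≈ 0.89353.
Since r ≥ s, only the acute value applies: ∠S ≈ 63.32°.
Then ∠T = 180° − ∠R − ∠S ≈ 39.58°.
Law of sines gives t = r·sin T/sin R ≈ 7.8438.
Semiperimeter p = (12+11+7.8438)/2 = 15.422.
Perimeter = 12 + 11 + 7.8438 = 30.844.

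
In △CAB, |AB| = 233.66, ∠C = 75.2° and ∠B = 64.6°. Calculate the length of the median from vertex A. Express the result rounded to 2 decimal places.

The third angle is ∠A = 180° − ∠B − ∠C = 40.20°.
Law of sines: |BC| = |AB|·sin A/sin C ≈ 155.99.
Law of sines: |CA| = |AB|·sin B/sin C ≈ 218.32.
Median from A: ½√(2·|CA|² + 2·|AB|² − |BC|²) ≈ 212.24.

m_A ≈ 212.24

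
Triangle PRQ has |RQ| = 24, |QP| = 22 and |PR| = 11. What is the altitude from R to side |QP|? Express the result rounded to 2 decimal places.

10.98

Semiperimeter s = (24 + 22 + 11)/2 = 28.5.
Heron's formula: area = √(28.5·4.5·6.5·17.5) ≈ 120.78.
The altitude from R has length 2·area/|QP| ≈ 10.98.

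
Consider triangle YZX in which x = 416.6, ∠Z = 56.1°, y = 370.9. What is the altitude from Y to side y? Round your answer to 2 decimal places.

h_Y ≈ 345.78

By the law of cosines, z² = x² + y² − 2·x·y·cos Z = 1.3876e+05, so z ≈ 372.51.
Area = ½·x·y·sin Z ≈ 64125.
The altitude from Y has length 2·area/y ≈ 345.78.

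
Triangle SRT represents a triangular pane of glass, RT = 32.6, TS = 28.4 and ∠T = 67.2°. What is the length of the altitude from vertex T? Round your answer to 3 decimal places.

By the law of cosines, SR² = RT² + TS² − 2·RT·TS·cos T = 1151.8, so SR ≈ 33.938.
Area = ½·RT·TS·sin T ≈ 426.75.
The altitude from T has length 2·area/SR ≈ 25.149.

25.149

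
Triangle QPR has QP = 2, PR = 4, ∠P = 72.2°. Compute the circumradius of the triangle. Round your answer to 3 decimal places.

By the law of cosines, RQ² = QP² + PR² − 2·QP·PR·cos P = 15.109, so RQ ≈ 3.887.
Area = ½·QP·PR·sin P ≈ 3.8085.
Circumradius = RQ/(2 sin P) ≈ 2.0412.

2.041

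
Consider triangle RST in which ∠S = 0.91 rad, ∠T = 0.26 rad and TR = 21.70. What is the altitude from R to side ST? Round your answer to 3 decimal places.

5.579

The third angle is ∠R = π − ∠S − ∠T = 1.972 rad.
Law of sines: ST = TR·sin R/sin S ≈ 25.307.
Law of sines: RS = TR·sin T/sin S ≈ 7.066.
Area = ½·TR·ST·sin T ≈ 70.591.
The altitude from R has length 2·area/ST ≈ 5.5786.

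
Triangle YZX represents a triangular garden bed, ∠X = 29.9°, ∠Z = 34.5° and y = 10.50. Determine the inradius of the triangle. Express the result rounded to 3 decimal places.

The third angle is ∠Y = 180° − ∠Z − ∠X = 115.60°.
Law of sines: z = y·sin Z/sin Y ≈ 6.5946.
Law of sines: x = y·sin X/sin Y ≈ 5.8039.
Area = ½·y·z·sin X ≈ 17.259.
Semiperimeter s = (10.5+6.5946+5.8039)/2 = 11.449.
Inradius = area/s = 17.259/11.449 ≈ 1.5074.

1.507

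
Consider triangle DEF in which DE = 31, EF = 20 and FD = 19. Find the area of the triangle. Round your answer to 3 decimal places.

area ≈ 183.303

Semiperimeter s = (20 + 19 + 31)/2 = 35.
Heron's formula: area = √(35·15·16·4) ≈ 183.3.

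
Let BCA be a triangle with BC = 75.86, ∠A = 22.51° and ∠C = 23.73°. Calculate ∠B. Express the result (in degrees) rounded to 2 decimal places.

The third angle is ∠B = 180° − ∠C − ∠A = 133.76°.

133.76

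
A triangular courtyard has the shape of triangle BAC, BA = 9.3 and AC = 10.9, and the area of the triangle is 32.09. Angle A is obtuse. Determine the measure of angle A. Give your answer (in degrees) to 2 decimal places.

From area = ½·BA·AC·sin A, we get sin A = 2·area/(BA·AC) ≈ 0.63313.
Taking the obtuse solution, ∠A ≈ 140.72°.

∠A ≈ 140.72°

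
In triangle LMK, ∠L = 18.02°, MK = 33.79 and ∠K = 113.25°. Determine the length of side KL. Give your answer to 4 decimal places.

The third angle is ∠M = 180° − ∠K − ∠L = 48.73°.
Law of sines: KL = MK·sin M/sin L ≈ 82.098.

82.0979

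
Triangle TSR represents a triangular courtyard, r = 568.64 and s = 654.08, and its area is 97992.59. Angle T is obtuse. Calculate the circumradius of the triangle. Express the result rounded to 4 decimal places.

From area = ½·s·r·sin T, we get sin T = 2·area/(s·r) ≈ 0.52693.
Taking the obtuse solution, ∠T ≈ 148.20°.
Law of cosines then gives t ≈ 1176.2.
Circumradius = t/(2 sin T) ≈ 1116.1.

1116.0613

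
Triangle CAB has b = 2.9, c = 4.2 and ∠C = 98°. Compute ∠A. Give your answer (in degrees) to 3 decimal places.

∠A ≈ 38.862°

Law of sines: sin B = b·sin C/c ≈ 0.68376.
Since c ≥ b, only the acute value applies: ∠B ≈ 43.14°.
Then ∠A = 180° − ∠C − ∠B ≈ 38.86°.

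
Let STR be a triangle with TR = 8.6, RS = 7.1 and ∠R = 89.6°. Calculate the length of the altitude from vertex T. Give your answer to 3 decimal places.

By the law of cosines, ST² = TR² + RS² − 2·TR·RS·cos R = 123.52, so ST ≈ 11.114.
Area = ½·TR·RS·sin R ≈ 30.529.
The altitude from T has length 2·area/RS ≈ 8.5998.

8.600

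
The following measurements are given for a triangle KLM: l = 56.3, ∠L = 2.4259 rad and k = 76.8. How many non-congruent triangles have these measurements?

k·sin L = 76.8·sin(2.4259 rad) ≈ 50.39.
Since ∠L is not acute, a triangle exists only if l > k; here l ≤ k, so there is no triangle.

0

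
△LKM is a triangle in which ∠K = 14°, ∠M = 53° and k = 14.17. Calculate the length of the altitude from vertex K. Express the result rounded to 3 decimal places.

h_K ≈ 43.060

The third angle is ∠L = 180° − ∠K − ∠M = 113.00°.
Law of sines: l = k·sin L/sin K ≈ 53.916.
Law of sines: m = k·sin M/sin K ≈ 46.778.
Area = ½·k·l·sin M ≈ 305.08.
The altitude from K has length 2·area/k ≈ 43.06.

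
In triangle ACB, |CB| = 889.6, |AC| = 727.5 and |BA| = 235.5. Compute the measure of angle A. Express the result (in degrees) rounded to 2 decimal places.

By the law of cosines, cos A = (|BA|² + |AC|² − |CB|²) / (2·|BA|·|AC|) ≈ -0.60315, so ∠A ≈ 127.10°.

∠A ≈ 127.10°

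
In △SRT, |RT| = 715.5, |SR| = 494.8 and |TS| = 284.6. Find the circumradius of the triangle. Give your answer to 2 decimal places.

By the law of cosines, cos S = (|TS|² + |SR|² − |RT|²) / (2·|TS|·|SR|) ≈ -0.66083, so ∠S ≈ 131.36°.
Circumradius = |RT|/(2 sin S) ≈ 476.66.

476.66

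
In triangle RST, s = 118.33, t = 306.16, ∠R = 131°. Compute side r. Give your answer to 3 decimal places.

By the law of cosines, r² = s² + t² − 2·s·t·cos R = 1.5527e+05, so r ≈ 394.04.

394.045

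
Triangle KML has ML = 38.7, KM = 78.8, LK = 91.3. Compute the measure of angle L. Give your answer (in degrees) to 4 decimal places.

By the law of cosines, cos L = (ML² + LK² − KM²) / (2·ML·LK) ≈ 0.51283, so ∠L ≈ 59.15°.

59.1478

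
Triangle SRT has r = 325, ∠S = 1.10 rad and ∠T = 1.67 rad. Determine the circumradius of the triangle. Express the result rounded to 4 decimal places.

The third angle is ∠R = π − ∠T − ∠S = 0.372 rad.
Law of sines: s = r·sin S/sin R ≈ 797.69.
Law of sines: t = r·sin T/sin R ≈ 890.67.
Circumradius = r/(2 sin R) ≈ 447.54.

447.5353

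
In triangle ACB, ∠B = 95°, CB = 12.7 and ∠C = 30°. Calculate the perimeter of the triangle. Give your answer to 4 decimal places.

35.8968

The third angle is ∠A = 180° − ∠C − ∠B = 55.00°.
Law of sines: BA = CB·sin C/sin A ≈ 7.7519.
Law of sines: AC = CB·sin B/sin A ≈ 15.445.
Semiperimeter s = (12.7+7.7519+15.445)/2 = 17.948.
Perimeter = 12.7 + 7.7519 + 15.445 = 35.897.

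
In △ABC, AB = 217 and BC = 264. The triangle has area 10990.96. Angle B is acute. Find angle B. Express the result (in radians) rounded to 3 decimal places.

From area = ½·AB·BC·sin B, we get sin B = 2·area/(AB·BC) ≈ 0.38371.
Taking the acute solution, ∠B ≈ 0.394 rad.

0.394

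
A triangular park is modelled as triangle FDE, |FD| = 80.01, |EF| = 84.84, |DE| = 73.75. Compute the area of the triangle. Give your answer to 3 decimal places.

Semiperimeter s = (73.75 + 84.84 + 80.01)/2 = 119.3.
Heron's formula: area = √(119.3·45.55·34.46·39.29) ≈ 2712.5.

2712.458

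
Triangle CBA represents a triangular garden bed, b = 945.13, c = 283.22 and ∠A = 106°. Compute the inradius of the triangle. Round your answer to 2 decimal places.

By the law of cosines, a² = c² + b² − 2·c·b·cos A = 1.121e+06, so a ≈ 1058.8.
Area = ½·c·b·sin A ≈ 1.2866e+05.
Semiperimeter s = (283.22+945.13+1058.8)/2 = 1143.6.
Inradius = area/s = 1.2866e+05/1143.6 ≈ 112.5.

112.50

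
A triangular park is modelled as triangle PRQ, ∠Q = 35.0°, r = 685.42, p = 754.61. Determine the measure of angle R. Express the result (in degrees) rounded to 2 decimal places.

By the law of cosines, q² = p² + r² − 2·p·r·cos Q = 1.9187e+05, so q ≈ 438.02.
Law of cosines again: cos R = (q² + p² − r²)/(2·q·p) ≈ 0.44095, so ∠R ≈ 63.84°.

∠R ≈ 63.84°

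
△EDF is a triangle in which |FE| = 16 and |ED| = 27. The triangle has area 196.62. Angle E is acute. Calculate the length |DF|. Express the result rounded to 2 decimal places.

From area = ½·|FE|·|ED|·sin E, we get sin E = 2·area/(|FE|·|ED|) ≈ 0.91028.
Taking the acute solution, ∠E ≈ 65.54°.
Law of cosines then gives |DF| ≈ 25.046.

25.05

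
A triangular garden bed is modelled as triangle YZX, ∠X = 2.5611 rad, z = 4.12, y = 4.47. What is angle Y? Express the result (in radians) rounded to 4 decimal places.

By the law of cosines, x² = y² + z² − 2·y·z·cos X = 67.755, so x ≈ 8.2313.
Law of cosines again: cos Y = (z² + x² − y²)/(2·z·x) ≈ 0.95462, so ∠Y ≈ 0.3024 rad.

0.3024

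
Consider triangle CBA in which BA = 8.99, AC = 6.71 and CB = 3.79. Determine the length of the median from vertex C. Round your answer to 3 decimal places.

Median from C: ½√(2·AC² + 2·CB² − BA²) ≈ 3.0804.

3.080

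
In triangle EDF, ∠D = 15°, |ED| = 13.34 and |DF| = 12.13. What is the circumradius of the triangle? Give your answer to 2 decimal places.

By the law of cosines, |FE|² = |ED|² + |DF|² − 2·|ED|·|DF|·cos D = 12.491, so |FE| ≈ 3.5343.
Area = ½·|ED|·|DF|·sin D ≈ 20.94.
Circumradius = |FE|/(2 sin D) ≈ 6.8278.

6.83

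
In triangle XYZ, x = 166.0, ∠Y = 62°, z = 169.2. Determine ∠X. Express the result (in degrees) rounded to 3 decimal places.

∠X ≈ 58.090°

By the law of cosines, y² = z² + x² − 2·z·x·cos Y = 29812, so y ≈ 172.66.
Law of cosines again: cos X = (y² + z² − x²)/(2·y·z) ≈ 0.52859, so ∠X ≈ 58.09°.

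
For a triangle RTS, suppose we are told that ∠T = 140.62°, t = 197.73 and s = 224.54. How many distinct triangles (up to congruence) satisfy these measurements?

s·sin T = 224.54·sin(140.62°) ≈ 142.5.
Since ∠T is not acute, a triangle exists only if t > s; here t ≤ s, so there is no triangle.

0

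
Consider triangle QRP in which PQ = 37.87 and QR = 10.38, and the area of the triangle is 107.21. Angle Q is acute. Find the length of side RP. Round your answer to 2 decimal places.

From area = ½·PQ·QR·sin Q, we get sin Q = 2·area/(PQ·QR) ≈ 0.54547.
Taking the acute solution, ∠Q ≈ 33.06°.
Law of cosines then gives RP ≈ 29.715.

29.71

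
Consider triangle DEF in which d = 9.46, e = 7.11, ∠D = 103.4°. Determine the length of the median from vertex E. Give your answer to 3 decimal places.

Law of sines: sin E = e·sin D/d ≈ 0.73112.
Since d ≥ e, only the acute value applies: ∠E ≈ 46.98°.
Then ∠F = 180° − ∠D − ∠E ≈ 29.62°.
Law of sines gives f = d·sin F/sin D ≈ 4.8063.
Median from E: ½√(2·f² + 2·d² − e²) ≈ 6.6074.

6.607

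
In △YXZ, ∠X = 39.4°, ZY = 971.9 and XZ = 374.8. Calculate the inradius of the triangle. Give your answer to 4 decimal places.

Law of sines: sin Y = XZ·sin X/ZY ≈ 0.24478.
Since ZY ≥ XZ, only the acute value applies: ∠Y ≈ 14.17°.
Then ∠Z = 180° − ∠X − ∠Y ≈ 126.43°.
Law of sines gives YX = ZY·sin Z/sin X ≈ 1232.
Area = ½·ZY·XZ·sin Z ≈ 1.4654e+05.
Semiperimeter s = (374.8+971.9+1232)/2 = 1289.3.
Inradius = area/s = 1.4654e+05/1289.3 ≈ 113.66.

r ≈ 113.6555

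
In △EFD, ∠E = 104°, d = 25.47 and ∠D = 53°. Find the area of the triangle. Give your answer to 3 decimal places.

area ≈ 153.979

The third angle is ∠F = 180° − ∠D − ∠E = 23.00°.
Law of sines: e = d·sin E/sin D ≈ 30.945.
Law of sines: f = d·sin F/sin D ≈ 12.461.
Area = ½·d·e·sin F ≈ 153.98.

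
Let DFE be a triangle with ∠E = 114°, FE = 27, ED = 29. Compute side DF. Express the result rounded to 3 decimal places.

By the law of cosines, DF² = FE² + ED² − 2·FE·ED·cos E = 2206.9, so DF ≈ 46.978.

46.978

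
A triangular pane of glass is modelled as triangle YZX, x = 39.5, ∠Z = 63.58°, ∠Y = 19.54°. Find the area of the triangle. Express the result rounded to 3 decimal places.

235.367

The third angle is ∠X = 180° − ∠Y − ∠Z = 96.88°.
Law of sines: y = x·sin Y/sin X ≈ 13.307.
Law of sines: z = x·sin Z/sin X ≈ 35.631.
Area = ½·x·y·sin Z ≈ 235.37.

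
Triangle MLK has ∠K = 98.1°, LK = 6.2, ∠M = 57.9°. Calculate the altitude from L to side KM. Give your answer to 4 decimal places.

The third angle is ∠L = 180° − ∠K − ∠M = 24.00°.
Law of sines: KM = LK·sin L/sin M ≈ 2.9769.
Law of sines: ML = LK·sin K/sin M ≈ 7.2459.
Area = ½·LK·KM·sin K ≈ 9.1362.
The altitude from L has length 2·area/KM ≈ 6.1381.

h_L ≈ 6.1381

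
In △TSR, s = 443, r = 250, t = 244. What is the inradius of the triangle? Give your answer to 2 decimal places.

51.67

Semiperimeter p = (244 + 443 + 250)/2 = 468.5.
Heron's formula: area = √(468.5·224.5·25.5·218.5) ≈ 24208.
Inradius = area/p = 24208/468.5 ≈ 51.671.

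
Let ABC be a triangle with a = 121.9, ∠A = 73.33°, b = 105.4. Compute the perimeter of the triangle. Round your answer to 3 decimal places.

perimeter ≈ 325.833

Law of sines: sin B = b·sin A/a ≈ 0.82830.
Since a ≥ b, only the acute value applies: ∠B ≈ 55.92°.
Then ∠C = 180° − ∠A − ∠B ≈ 50.75°.
Law of sines gives c = a·sin C/sin A ≈ 98.533.
Semiperimeter s = (121.9+105.4+98.533)/2 = 162.92.
Perimeter = 121.9 + 105.4 + 98.533 = 325.83.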